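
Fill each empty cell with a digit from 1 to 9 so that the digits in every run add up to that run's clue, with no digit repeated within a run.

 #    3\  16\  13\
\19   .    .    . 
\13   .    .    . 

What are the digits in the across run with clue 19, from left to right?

3 in 2 cells must be {1,2}; 16 in 2 cells must be {7,9}.
The 19 across and the 3 down share only 2, so R1C1 = 2.
Given what's placed, R1C2 must be 9 to fit the 19 across and 16 down.
R1C3 = 19 − 11 = 8 completes the 19 across.
R2C1 = 3 − 2 = 1 completes the 3 down.
R2C2 = 16 − 9 = 7 completes the 16 down.
R2C3 = 13 − 8 = 5 completes the 13 across.

2 9 8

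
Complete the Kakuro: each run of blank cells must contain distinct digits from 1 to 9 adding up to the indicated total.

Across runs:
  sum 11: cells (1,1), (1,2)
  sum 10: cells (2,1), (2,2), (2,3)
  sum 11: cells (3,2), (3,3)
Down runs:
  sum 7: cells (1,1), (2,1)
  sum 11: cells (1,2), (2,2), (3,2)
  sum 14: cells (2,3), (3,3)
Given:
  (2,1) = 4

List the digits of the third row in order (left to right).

(1,1) = 7 − 4 = 3 completes the 7 down.
(1,2) = 11 − 3 = 8 completes the 11 across.
Given what's placed, (2,2) must be 1 to fit the 10 across and 11 down.
(2,3) = 10 − 5 = 5 completes the 10 across.
(3,2) = 11 − 9 = 2 completes the 11 down.
(3,3) = 11 − 2 = 9 completes the 11 across.

2 9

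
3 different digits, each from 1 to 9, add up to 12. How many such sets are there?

7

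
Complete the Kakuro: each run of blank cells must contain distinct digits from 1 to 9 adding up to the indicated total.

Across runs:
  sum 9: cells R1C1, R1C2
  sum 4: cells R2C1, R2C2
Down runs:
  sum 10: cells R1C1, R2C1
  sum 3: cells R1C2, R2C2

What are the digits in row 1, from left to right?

7 2

4 in 2 cells must be {1,3}; 3 in 2 cells must be {1,2}.
The 4 across and the 3 down share only 1, so R2C2 = 1.
R1C2 = 3 − 1 = 2 completes the 3 down.
R2C1 = 4 − 1 = 3 completes the 4 across.
R1C1 = 9 − 2 = 7 completes the 9 across.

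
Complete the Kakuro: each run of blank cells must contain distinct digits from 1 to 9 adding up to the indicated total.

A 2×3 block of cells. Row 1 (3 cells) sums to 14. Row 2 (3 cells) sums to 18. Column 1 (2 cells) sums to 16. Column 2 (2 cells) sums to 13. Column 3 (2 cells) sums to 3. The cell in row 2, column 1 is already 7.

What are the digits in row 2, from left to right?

7, 9, 2

16 in 2 cells must be {7,9}; 3 in 2 cells must be {1,2}.
(1,1) = 16 − 7 = 9 completes the 16 down.
Given what's placed, (1,2) must be 4 to fit the 14 across and 13 down.
(1,3) = 14 − 13 = 1 completes the 14 across.
(2,2) = 13 − 4 = 9 completes the 13 down.
(2,3) = 18 − 16 = 2 completes the 18 across.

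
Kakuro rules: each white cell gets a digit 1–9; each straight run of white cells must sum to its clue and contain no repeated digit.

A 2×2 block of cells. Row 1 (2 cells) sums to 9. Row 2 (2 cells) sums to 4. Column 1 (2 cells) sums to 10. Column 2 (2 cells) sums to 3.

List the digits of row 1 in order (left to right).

4 in 2 cells must be {1,3}; 3 in 2 cells must be {1,2}.
The 4 across and the 3 down share only 1, so (2,2) = 1.
(1,2) = 3 − 1 = 2 completes the 3 down.
(2,1) = 4 − 1 = 3 completes the 4 across.
(1,1) = 9 − 2 = 7 completes the 9 across.

7 2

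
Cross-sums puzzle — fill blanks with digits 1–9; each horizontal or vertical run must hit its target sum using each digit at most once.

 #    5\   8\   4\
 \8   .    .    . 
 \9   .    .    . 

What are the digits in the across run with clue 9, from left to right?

4 in 2 cells must be {1,3}.
Nothing is forced directly, so branch on R1C3, whose candidates are 1 or 3. If R1C3 = 3: that forces R1C2 = 1, after which R2C2 would have to be in {1,2,3,4,5,6} for the 9 across but in {7} for the 8 down — contradiction. So R1C3 = 1.
R2C3 = 4 − 1 = 3 completes the 4 down.
Nothing is forced directly, so branch on R2C2, whose candidates are 1 or 2 or 5. If R2C2 = 1: then R1C2 would have to be in {2,3,4,5} for the 8 across but in {7} for the 8 down — contradiction. If R2C2 = 2: then R1C2 would have to be in {2,3,4,5} for the 8 across but in {6} for the 8 down — contradiction. So R2C2 = 5.
R1C2 = 8 − 5 = 3 completes the 8 down.
R2C1 = 9 − 8 = 1 completes the 9 across.
R1C1 = 8 − 4 = 4 completes the 8 across.

1 5 3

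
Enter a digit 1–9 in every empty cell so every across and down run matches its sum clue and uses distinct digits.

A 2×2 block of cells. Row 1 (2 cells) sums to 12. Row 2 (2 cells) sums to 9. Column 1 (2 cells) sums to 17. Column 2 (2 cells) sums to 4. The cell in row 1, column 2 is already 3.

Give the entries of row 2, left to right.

17 in 2 cells must be {8,9}; 4 in 2 cells must be {1,3}.
(1,1) = 12 − 3 = 9 completes the 12 across.
(2,1) = 17 − 9 = 8 completes the 17 down.
(2,2) = 9 − 8 = 1 completes the 9 across.

8 1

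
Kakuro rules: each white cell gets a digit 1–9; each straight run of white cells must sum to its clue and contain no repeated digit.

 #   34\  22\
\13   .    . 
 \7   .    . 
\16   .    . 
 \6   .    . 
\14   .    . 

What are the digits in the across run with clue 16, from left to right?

7, 9

16 in 2 cells must be {7,9}; 34 in 5 cells must be {4,6,7,8,9}.
Only 4 fits R4C1 under both its across sum 6 and down sum 34.
R4C2 = 6 − 4 = 2 completes the 6 across.
Given what's placed, R2C1 must be 6 to fit the 7 across and 34 down.
R2C2 = 7 − 6 = 1 completes the 7 across.
No cell is forced outright now. R3C1 can only be 7 or 9 (the digits allowed by both its 16 across and its 34 down). If R3C1 = 9: that forces R3C2 = 7, R5C1 = 8, after which R5C2 would have to be in {6} for the 14 across but in {3,4,8,9} for the 22 down — contradiction. So R3C1 = 7.
R3C2 = 16 − 7 = 9 completes the 16 across.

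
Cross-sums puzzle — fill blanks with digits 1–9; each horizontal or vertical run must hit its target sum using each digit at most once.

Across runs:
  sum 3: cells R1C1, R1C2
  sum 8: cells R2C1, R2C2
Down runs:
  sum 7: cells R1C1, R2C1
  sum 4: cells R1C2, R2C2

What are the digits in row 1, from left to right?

2, 1

3 in 2 cells must be {1,2}; 4 in 2 cells must be {1,3}.
The 3 across and the 4 down share only 1, so R1C2 = 1.
R2C2 = 4 − 1 = 3 completes the 4 down.
R1C1 = 3 − 1 = 2 completes the 3 across.
R2C1 = 8 − 3 = 5 completes the 8 across.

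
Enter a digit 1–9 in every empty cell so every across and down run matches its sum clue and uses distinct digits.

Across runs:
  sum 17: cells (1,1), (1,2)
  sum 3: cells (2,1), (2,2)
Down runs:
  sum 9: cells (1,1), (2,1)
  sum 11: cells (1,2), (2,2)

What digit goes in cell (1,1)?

8

17 in 2 cells must be {8,9}; 3 in 2 cells must be {1,2}.
The 17 across and the 9 down share only 8, so (1,1) = 8.
(1,2) = 17 − 8 = 9 completes the 17 across.
(2,1) = 9 − 8 = 1 completes the 9 down.
(2,2) = 3 − 1 = 2 completes the 3 across.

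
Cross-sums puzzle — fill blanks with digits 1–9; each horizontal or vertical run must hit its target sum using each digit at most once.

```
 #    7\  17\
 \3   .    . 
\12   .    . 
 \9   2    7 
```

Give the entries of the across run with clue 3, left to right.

3 in 2 cells must be {1,2}; 7 in 3 cells must be {1,2,4}.
R1C1 = 1: the only remaining digit allowed by both the 3 across and the 7 down.
R1C2 = 3 − 1 = 2 completes the 3 across.
R2C1 = 7 − 3 = 4 completes the 7 down.
R2C2 = 12 − 4 = 8 completes the 12 across.

1 2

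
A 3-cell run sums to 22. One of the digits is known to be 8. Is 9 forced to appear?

Yes

The only way to make 22 from 3 distinct digits under that restriction is {5,8,9}, which contains 9.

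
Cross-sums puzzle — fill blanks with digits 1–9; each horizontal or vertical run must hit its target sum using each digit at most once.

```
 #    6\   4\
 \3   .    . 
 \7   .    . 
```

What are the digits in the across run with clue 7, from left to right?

3 in 2 cells must be {1,2}; 4 in 2 cells must be {1,3}.
The 3 across and the 4 down share only 1, so R1C2 = 1.
R2C2 = 4 − 1 = 3 completes the 4 down.
R1C1 = 3 − 1 = 2 completes the 3 across.
R2C1 = 7 − 3 = 4 completes the 7 across.

4 3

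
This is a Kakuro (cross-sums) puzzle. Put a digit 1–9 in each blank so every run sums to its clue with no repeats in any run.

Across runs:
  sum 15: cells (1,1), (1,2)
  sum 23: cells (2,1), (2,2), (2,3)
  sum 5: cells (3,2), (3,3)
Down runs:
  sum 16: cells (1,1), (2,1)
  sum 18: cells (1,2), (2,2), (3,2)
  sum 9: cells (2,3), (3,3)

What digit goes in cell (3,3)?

1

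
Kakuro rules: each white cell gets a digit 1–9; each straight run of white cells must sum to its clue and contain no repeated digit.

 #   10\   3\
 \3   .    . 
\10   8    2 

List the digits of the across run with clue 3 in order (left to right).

2 1

3 in 2 cells must be {1,2}.
R1C1 = 10 − 8 = 2 completes the 10 down.
R1C2 = 3 − 2 = 1 completes the 3 across.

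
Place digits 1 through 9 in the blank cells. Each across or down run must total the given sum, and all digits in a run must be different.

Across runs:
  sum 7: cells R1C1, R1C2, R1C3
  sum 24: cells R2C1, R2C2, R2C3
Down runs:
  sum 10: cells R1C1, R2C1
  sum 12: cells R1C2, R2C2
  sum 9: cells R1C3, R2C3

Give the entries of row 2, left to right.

9 8 7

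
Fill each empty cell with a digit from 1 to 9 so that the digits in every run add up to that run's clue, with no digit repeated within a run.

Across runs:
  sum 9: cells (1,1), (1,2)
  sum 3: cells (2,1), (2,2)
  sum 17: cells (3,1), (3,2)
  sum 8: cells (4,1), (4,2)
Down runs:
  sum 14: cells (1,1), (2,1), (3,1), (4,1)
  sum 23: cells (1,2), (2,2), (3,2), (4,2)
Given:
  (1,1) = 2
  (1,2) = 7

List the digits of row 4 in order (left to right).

3 5

3 in 2 cells must be {1,2}; 17 in 2 cells must be {8,9}.
Given what's placed, (2,1) must be 1 to fit the 3 across and 14 down.
(2,2) = 3 − 1 = 2 completes the 3 across.
(3,1) = 8: the only remaining digit allowed by both the 17 across and the 14 down.
(3,2) = 17 − 8 = 9 completes the 17 across.
(4,1) = 14 − 11 = 3 completes the 14 down.
(4,2) = 8 − 3 = 5 completes the 8 across.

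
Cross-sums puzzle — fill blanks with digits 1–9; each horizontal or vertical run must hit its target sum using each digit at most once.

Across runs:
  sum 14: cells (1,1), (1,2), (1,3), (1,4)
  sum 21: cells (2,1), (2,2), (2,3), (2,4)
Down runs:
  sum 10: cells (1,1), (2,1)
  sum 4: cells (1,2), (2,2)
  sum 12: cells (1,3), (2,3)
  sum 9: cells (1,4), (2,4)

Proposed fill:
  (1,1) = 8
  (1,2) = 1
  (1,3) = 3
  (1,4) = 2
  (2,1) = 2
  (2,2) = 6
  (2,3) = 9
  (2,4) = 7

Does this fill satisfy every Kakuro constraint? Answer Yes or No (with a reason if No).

No — the down run (1,2)–(2,2) sums to 7, not 4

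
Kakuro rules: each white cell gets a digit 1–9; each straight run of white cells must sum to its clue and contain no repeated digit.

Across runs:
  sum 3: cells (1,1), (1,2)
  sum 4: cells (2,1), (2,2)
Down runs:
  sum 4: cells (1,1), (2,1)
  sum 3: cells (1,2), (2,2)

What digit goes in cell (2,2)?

3 in 2 cells must be {1,2}; 4 in 2 cells must be {1,3}.
The 3 across and the 4 down share only 1, so (1,1) = 1.
(1,2) = 3 − 1 = 2 completes the 3 across.
(2,1) = 4 − 1 = 3 completes the 4 down.
(2,2) = 4 − 3 = 1 completes the 4 across.

1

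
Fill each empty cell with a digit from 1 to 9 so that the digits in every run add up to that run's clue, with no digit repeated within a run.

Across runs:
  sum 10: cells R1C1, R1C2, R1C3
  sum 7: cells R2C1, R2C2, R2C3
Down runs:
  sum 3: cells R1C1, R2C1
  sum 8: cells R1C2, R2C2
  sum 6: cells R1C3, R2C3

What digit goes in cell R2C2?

7 in 3 cells must be {1,2,4}; 3 in 2 cells must be {1,2}.
Nothing is forced directly, so branch on R1C1, whose candidates are 1 or 2. If R1C1 = 2: that forces R2C1 = 1, R2C2 = 2, R2C3 = 4, after which R1C2 would have to be in {1,3,5,7} for the 10 across but in {6} for the 8 down — contradiction. So R1C1 = 1.
R2C1 = 3 − 1 = 2 completes the 3 down.
Given what's placed, R2C2 must be 1 to fit the 7 across and 8 down.
R2C3 = 7 − 3 = 4 completes the 7 across.
R1C2 = 8 − 1 = 7 completes the 8 down.
R1C3 = 10 − 8 = 2 completes the 10 across.

1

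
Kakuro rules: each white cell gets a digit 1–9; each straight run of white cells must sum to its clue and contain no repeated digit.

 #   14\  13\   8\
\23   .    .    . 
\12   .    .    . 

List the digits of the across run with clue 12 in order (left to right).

6 4 2

23 in 3 cells must be {6,8,9}.
The 23 across and the 8 down share only 6, so R1C3 = 6.
R2C3 = 8 − 6 = 2 completes the 8 down.
Nothing is forced directly, so branch on R2C1, whose candidates are 6 or 9. If R2C1 = 9: then R1C1 would have to be in {8,9} for the 23 across but in {5} for the 14 down — contradiction. So R2C1 = 6.
R1C1 = 14 − 6 = 8 completes the 14 down.
R1C2 = 23 − 14 = 9 completes the 23 across.
R2C2 = 12 − 8 = 4 completes the 12 across.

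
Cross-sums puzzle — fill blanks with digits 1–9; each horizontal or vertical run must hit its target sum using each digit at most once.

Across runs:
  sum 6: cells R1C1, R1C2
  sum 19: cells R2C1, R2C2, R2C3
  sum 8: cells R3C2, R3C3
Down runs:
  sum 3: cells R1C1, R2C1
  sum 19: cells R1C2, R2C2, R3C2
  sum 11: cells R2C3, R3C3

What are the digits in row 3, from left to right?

6 2

3 in 2 cells must be {1,2}.
The 19 across and the 3 down share only 2, so R2C1 = 2.
R1C1 = 3 − 2 = 1 completes the 3 down.
R1C2 = 6 − 1 = 5 completes the 6 across.
R2C2 = 8: the only remaining digit allowed by both the 19 across and the 19 down.
R2C3 = 19 − 10 = 9 completes the 19 across.
R3C2 = 19 − 13 = 6 completes the 19 down.
R3C3 = 8 − 6 = 2 completes the 8 across.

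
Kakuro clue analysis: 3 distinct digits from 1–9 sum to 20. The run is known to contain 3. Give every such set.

{3,8,9}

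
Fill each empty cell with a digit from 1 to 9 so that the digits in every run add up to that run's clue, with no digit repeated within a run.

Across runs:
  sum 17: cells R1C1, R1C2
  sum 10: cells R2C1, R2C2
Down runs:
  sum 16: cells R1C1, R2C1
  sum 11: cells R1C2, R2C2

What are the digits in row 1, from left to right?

9 8

17 in 2 cells must be {8,9}; 16 in 2 cells must be {7,9}.
The 17 across and the 16 down share only 9, so R1C1 = 9.
R1C2 = 17 − 9 = 8 completes the 17 across.
R2C1 = 16 − 9 = 7 completes the 16 down.
R2C2 = 10 − 7 = 3 completes the 10 across.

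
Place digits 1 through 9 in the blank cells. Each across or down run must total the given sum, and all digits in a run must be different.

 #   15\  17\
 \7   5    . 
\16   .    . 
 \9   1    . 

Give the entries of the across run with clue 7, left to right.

16 in 2 cells must be {7,9}.
R1C2 = 7 − 5 = 2 completes the 7 across.
R2C1 = 15 − 6 = 9 completes the 15 down.
R2C2 = 16 − 9 = 7 completes the 16 across.
R3C2 = 9 − 1 = 8 completes the 9 across.

5 2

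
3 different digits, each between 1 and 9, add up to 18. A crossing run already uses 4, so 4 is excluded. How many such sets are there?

5

3 distinct digits from 1–9 sum between 6 and 24.
Dropping sets that contain 4.
Enumerating: {1,8,9}, {2,7,9}, {3,6,9}, {3,7,8}, {5,6,7}.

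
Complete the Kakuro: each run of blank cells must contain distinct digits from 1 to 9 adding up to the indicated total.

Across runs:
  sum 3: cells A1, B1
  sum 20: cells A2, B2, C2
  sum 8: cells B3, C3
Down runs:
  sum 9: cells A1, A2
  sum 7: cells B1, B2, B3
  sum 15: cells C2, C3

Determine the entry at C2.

9

3 in 2 cells must be {1,2}; 7 in 3 cells must be {1,2,4}.
The 20 across and the 7 down share only 4, so B2 = 4.
A2 = 7: the only remaining digit allowed by both the 20 across and the 9 down.
C2 = 20 − 11 = 9 completes the 20 across.
C3 = 15 − 9 = 6 completes the 15 down.
A1 = 9 − 7 = 2 completes the 9 down.
B1 = 3 − 2 = 1 completes the 3 across.
B3 = 8 − 6 = 2 completes the 8 across.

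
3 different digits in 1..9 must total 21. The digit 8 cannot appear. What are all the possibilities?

{5,7,9}

3 distinct digits from 1–9 sum between 6 and 24.
Dropping sets that contain 8.
Only one set works: {5,7,9}.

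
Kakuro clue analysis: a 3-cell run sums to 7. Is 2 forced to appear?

Yes

The only way to make 7 from 3 distinct digits is {1,2,4}, which contains 2.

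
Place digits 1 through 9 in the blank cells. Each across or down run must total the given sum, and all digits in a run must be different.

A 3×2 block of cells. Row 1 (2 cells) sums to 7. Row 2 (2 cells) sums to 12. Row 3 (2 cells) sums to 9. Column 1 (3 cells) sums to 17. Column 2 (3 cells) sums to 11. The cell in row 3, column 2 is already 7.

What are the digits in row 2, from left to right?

9, 3

(2,2) = 3: the only remaining digit allowed by both the 12 across and the 11 down.
(3,1) = 9 − 7 = 2 completes the 9 across.
(1,1) = 6: the only remaining digit allowed by both the 7 across and the 17 down.
(1,2) = 7 − 6 = 1 completes the 7 across.
(2,1) = 12 − 3 = 9 completes the 12 across.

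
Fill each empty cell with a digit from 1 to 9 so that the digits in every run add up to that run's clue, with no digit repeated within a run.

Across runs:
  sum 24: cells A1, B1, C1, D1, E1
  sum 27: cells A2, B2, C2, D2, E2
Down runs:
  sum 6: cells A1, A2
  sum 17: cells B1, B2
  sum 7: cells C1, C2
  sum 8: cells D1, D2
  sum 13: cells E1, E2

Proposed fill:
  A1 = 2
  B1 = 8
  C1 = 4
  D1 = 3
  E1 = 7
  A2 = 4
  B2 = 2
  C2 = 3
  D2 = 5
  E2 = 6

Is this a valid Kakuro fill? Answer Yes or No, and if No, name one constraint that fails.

No — the down run B1–B2 sums to 10, not 17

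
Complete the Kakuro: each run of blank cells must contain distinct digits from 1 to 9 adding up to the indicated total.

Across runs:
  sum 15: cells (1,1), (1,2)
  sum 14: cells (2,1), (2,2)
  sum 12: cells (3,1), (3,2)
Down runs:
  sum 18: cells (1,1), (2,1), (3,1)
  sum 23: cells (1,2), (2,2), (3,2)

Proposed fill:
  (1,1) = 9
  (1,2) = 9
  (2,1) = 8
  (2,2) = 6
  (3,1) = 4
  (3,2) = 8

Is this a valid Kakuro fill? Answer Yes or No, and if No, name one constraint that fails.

No — the across run (1,1)–(1,2) sums to 18, not 15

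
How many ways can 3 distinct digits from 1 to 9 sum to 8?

3 distinct digits from 1–9 sum between 6 and 24.
Enumerating: {1,2,5}, {1,3,4}.

2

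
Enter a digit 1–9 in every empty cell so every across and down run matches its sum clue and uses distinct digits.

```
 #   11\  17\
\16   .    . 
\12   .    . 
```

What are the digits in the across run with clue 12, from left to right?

4, 8

16 in 2 cells must be {7,9}; 17 in 2 cells must be {8,9}.
The 16 across and the 17 down share only 9, so R1C2 = 9.
R2C2 = 17 − 9 = 8 completes the 17 down.
R1C1 = 16 − 9 = 7 completes the 16 across.
R2C1 = 12 − 8 = 4 completes the 12 across.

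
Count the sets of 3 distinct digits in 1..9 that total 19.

3 distinct digits from 1–9 sum between 6 and 24.
Enumerating: {2,8,9}, {3,7,9}, {4,6,9}, {4,7,8}, {5,6,8}.

5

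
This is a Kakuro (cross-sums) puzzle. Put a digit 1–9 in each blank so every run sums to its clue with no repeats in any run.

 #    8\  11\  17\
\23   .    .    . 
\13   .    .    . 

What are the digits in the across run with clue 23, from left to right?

23 in 3 cells must be {6,8,9}; 17 in 2 cells must be {8,9}.
The 23 across and the 8 down share only 6, so R1C1 = 6.
R2C1 = 8 − 6 = 2 completes the 8 down.
Given what's placed, R2C3 must be 8 to fit the 13 across and 17 down.
R1C3 = 17 − 8 = 9 completes the 17 down.
R2C2 = 13 − 10 = 3 completes the 13 across.
R1C2 = 23 − 15 = 8 completes the 23 across.

6 8 9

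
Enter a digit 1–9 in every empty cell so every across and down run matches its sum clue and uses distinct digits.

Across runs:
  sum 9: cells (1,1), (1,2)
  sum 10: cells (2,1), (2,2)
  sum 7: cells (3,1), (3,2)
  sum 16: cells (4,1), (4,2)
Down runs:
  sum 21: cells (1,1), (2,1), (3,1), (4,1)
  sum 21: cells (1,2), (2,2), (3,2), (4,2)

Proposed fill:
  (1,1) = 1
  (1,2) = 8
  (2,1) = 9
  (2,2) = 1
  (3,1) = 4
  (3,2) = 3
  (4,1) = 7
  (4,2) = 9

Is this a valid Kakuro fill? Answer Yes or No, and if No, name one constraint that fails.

Yes

Across: 1+8=9; 9+1=10; 4+3=7; 7+9=16. Down: 1+9+4+7=21; 8+1+3+9=21. No digit repeats within any run.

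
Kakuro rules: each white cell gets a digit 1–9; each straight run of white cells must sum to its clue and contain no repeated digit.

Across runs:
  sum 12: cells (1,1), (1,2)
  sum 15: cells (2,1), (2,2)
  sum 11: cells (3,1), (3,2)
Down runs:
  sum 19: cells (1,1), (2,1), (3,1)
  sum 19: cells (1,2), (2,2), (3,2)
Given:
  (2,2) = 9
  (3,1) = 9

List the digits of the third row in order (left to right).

9 2

(2,1) = 15 − 9 = 6 completes the 15 across.
(3,2) = 11 − 9 = 2 completes the 11 across.
(1,1) = 19 − 15 = 4 completes the 19 down.
(1,2) = 12 − 4 = 8 completes the 12 across.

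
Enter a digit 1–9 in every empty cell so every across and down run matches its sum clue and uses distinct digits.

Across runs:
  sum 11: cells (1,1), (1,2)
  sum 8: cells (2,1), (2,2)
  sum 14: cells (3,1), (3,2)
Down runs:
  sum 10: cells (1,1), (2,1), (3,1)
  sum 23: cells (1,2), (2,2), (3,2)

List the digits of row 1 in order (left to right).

23 in 3 cells must be {6,8,9}.
The 8 across and the 23 down share only 6, so (2,2) = 6.
(2,1) = 8 − 6 = 2 completes the 8 across.
Given what's placed, (3,1) must be 5 to fit the 14 across and 10 down.
(3,2) = 14 − 5 = 9 completes the 14 across.
(1,1) = 10 − 7 = 3 completes the 10 down.
(1,2) = 11 − 3 = 8 completes the 11 across.

3, 8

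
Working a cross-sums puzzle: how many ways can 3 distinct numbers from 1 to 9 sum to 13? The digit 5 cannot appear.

3 distinct digits from 1–9 sum between 6 and 24.
Dropping sets that contain 5.
Enumerating: {1,3,9}, {1,4,8}, {2,3,8}, {2,4,7}, {3,4,6}.

5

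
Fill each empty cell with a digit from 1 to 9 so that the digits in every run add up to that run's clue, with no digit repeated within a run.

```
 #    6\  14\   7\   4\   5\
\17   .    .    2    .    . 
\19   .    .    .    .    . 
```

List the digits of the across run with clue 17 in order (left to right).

5 6 2 1 3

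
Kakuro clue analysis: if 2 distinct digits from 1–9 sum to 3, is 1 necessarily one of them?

The only way to make 3 from 2 distinct digits is {1,2}, which contains 1.

Yes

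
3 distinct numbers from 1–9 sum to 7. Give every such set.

3 distinct digits from 1–9 sum between 6 and 24.
Only one set works: {1,2,4}.

{1,2,4}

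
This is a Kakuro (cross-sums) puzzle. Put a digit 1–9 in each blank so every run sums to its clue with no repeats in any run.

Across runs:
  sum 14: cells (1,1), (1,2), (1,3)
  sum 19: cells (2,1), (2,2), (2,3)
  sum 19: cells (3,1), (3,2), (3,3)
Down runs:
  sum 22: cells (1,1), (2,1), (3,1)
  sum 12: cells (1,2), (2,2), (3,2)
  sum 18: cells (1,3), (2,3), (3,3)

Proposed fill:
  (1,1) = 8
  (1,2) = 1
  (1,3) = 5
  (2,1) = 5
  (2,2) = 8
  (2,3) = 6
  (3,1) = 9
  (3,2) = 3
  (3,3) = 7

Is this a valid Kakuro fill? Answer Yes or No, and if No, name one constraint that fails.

Yes

Across: 8+1+5=14; 5+8+6=19; 9+3+7=19. Down: 8+5+9=22; 1+8+3=12; 5+6+7=18. No digit repeats within any run.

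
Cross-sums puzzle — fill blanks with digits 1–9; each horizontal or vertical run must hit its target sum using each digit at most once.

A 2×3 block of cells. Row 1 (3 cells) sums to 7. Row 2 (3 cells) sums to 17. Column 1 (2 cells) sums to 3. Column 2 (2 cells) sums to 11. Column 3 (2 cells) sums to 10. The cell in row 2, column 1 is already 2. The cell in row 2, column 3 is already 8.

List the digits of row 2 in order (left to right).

2 7 8

7 in 3 cells must be {1,2,4}; 3 in 2 cells must be {1,2}.
(1,1) = 3 − 2 = 1 completes the 3 down.
(1,3) = 10 − 8 = 2 completes the 10 down.
(2,2) = 17 − 10 = 7 completes the 17 across.
(1,2) = 7 − 3 = 4 completes the 7 across.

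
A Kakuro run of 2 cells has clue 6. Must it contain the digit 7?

Counterexample: {1,5} sums to 6 without using 7.

No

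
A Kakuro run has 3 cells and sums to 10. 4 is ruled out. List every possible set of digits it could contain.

3 distinct digits from 1–9 sum between 6 and 24.
Dropping sets that contain 4.

{1,2,7}; {1,3,6}; {2,3,5}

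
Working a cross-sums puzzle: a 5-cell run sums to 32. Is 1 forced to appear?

No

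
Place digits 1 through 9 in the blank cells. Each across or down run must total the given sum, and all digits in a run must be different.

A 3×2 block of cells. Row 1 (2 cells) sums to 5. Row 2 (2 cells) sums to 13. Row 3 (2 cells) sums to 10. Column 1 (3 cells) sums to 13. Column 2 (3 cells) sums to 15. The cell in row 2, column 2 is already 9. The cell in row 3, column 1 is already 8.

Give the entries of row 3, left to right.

8 2

(2,1) = 13 − 9 = 4 completes the 13 across.
(3,2) = 10 − 8 = 2 completes the 10 across.
(1,1) = 13 − 12 = 1 completes the 13 down.
(1,2) = 5 − 1 = 4 completes the 5 across.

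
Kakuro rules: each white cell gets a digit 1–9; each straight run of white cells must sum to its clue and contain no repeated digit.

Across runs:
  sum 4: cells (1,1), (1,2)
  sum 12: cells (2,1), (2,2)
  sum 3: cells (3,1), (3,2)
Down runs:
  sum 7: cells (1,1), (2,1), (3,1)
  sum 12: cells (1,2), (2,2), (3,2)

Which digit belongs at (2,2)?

8

4 in 2 cells must be {1,3}; 3 in 2 cells must be {1,2}; 7 in 3 cells must be {1,2,4}.
The 4 across and the 7 down share only 1, so (1,1) = 1.
(1,2) = 4 − 1 = 3 completes the 4 across.
Given what's placed, (2,1) must be 4 to fit the 12 across and 7 down.
(2,2) = 12 − 4 = 8 completes the 12 across.
(3,1) = 7 − 5 = 2 completes the 7 down.
(3,2) = 3 − 2 = 1 completes the 3 across.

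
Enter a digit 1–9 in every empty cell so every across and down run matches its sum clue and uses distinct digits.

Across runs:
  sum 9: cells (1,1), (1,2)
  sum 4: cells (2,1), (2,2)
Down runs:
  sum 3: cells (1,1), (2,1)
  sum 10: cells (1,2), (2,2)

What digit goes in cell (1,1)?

2

4 in 2 cells must be {1,3}; 3 in 2 cells must be {1,2}.
The 4 across and the 3 down share only 1, so (2,1) = 1.
(2,2) = 4 − 1 = 3 completes the 4 across.
(1,1) = 3 − 1 = 2 completes the 3 down.
(1,2) = 9 − 2 = 7 completes the 9 across.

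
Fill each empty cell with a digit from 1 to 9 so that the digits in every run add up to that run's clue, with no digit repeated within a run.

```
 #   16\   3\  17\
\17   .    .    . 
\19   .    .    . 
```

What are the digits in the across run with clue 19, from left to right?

16 in 2 cells must be {7,9}; 3 in 2 cells must be {1,2}; 17 in 2 cells must be {8,9}.
The 19 across and the 3 down share only 2, so R2C2 = 2.
R1C2 = 3 − 2 = 1 completes the 3 down.
Given what's placed, R1C3 must be 9 to fit the 17 across and 17 down.
R2C1 = 9: the only remaining digit allowed by both the 19 across and the 16 down.
R2C3 = 19 − 11 = 8 completes the 19 across.
R1C1 = 17 − 10 = 7 completes the 17 across.

9 2 8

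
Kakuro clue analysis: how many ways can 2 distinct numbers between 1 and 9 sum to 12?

2 distinct digits from 1–9 sum between 3 and 17.
Enumerating: {3,9}, {4,8}, {5,7}.

3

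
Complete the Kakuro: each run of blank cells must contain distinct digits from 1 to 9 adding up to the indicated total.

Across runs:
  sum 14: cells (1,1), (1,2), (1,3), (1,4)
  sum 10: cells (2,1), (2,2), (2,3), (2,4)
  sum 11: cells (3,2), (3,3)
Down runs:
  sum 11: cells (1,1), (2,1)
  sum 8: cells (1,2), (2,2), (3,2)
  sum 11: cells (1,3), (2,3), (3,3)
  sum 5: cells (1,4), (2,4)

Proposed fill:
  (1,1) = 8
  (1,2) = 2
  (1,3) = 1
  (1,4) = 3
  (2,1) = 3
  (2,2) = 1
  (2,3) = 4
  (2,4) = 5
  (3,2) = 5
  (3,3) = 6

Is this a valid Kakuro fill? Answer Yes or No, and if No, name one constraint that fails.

No — the down run (1,4)–(2,4) sums to 8, not 5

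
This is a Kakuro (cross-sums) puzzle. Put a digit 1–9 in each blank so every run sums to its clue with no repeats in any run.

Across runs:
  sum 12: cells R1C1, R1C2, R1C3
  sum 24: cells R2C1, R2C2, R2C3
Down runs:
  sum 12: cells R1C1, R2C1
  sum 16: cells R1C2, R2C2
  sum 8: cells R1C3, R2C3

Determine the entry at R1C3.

1

24 in 3 cells must be {7,8,9}; 16 in 2 cells must be {7,9}.
The 24 across and the 8 down share only 7, so R2C3 = 7.
R1C3 = 8 − 7 = 1 completes the 8 down.
Given what's placed, R2C2 must be 9 to fit the 24 across and 16 down.
R1C2 = 16 − 9 = 7 completes the 16 down.
R2C1 = 24 − 16 = 8 completes the 24 across.
R1C1 = 12 − 8 = 4 completes the 12 across.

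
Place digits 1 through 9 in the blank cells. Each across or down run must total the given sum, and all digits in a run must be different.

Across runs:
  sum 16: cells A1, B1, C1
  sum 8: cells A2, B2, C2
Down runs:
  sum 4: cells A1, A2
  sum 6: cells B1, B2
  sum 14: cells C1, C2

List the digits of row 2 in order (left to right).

4 in 2 cells must be {1,3}.
The 8 across and the 14 down share only 5, so C2 = 5.
C1 = 14 − 5 = 9 completes the 14 down.
Given what's placed, A2 must be 1 to fit the 8 across and 4 down.
B2 = 8 − 6 = 2 completes the 8 across.
A1 = 4 − 1 = 3 completes the 4 down.
B1 = 16 − 12 = 4 completes the 16 across.

1, 2, 5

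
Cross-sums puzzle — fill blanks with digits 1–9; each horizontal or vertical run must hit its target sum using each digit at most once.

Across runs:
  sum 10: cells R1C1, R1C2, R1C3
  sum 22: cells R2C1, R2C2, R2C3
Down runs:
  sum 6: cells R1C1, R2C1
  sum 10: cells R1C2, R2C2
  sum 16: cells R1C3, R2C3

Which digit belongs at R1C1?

1

16 in 2 cells must be {7,9}.
The 10 across and the 16 down share only 7, so R1C3 = 7.
The 22 across and the 6 down share only 5, so R2C1 = 5.
R2C3 = 16 − 7 = 9 completes the 16 down.
R1C1 = 6 − 5 = 1 completes the 6 down.
R1C2 = 10 − 8 = 2 completes the 10 across.
R2C2 = 22 − 14 = 8 completes the 22 across.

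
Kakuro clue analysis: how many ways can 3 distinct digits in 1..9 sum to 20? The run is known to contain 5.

2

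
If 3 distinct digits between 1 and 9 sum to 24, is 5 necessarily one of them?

No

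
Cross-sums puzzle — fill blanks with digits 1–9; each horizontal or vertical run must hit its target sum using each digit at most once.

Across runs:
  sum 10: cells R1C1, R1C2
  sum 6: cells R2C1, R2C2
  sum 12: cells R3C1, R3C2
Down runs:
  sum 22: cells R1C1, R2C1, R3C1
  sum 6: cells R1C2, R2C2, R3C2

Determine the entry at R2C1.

6 in 3 cells must be {1,2,3}.
The 6 across and the 22 down share only 5, so R2C1 = 5.
R2C2 = 6 − 5 = 1 completes the 6 across.
Given what's placed, R3C2 must be 3 to fit the 12 across and 6 down.
R1C2 = 6 − 4 = 2 completes the 6 down.
R3C1 = 12 − 3 = 9 completes the 12 across.
R1C1 = 10 − 2 = 8 completes the 10 across.

5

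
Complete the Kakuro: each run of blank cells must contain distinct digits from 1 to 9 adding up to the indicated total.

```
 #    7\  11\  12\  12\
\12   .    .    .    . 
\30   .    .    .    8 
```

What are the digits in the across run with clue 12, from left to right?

1, 2, 5, 4

30 in 4 cells must be {6,7,8,9}.
R1C4 = 12 − 8 = 4 completes the 12 down.
R2C1 = 6: the only remaining digit allowed by both the 30 across and the 7 down.
R1C1 = 7 − 6 = 1 completes the 7 down.
Given what's placed, R1C3 must be 5 to fit the 12 across and 12 down.
R2C3 = 12 − 5 = 7 completes the 12 down.
R1C2 = 12 − 10 = 2 completes the 12 across.
R2C2 = 30 − 21 = 9 completes the 30 across.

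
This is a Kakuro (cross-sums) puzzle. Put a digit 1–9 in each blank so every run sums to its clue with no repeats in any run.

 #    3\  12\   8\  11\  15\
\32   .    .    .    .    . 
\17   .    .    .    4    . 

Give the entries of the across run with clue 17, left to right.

1, 3, 2, 4, 7

3 in 2 cells must be {1,2}.
The 32 across and the 3 down share only 2, so R1C1 = 2.
R1C4 = 11 − 4 = 7 completes the 11 down.
R2C1 = 3 − 2 = 1 completes the 3 down.
Given what's placed, R2C5 must be 7 to fit the 17 across and 15 down.
Given what's placed, R1C3 must be 6 to fit the 32 across and 8 down.
R1C5 = 15 − 7 = 8 completes the 15 down.
Given what's placed, R2C2 must be 3 to fit the 17 across and 12 down.
R2C3 = 17 − 15 = 2 completes the 17 across.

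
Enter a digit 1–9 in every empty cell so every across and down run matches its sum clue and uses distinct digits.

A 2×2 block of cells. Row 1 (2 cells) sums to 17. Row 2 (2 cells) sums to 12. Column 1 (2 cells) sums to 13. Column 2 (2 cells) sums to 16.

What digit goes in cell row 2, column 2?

7

17 in 2 cells must be {8,9}; 16 in 2 cells must be {7,9}.
The 17 across and the 16 down share only 9, so (1,2) = 9.
(2,2) = 16 − 9 = 7 completes the 16 down.
(1,1) = 17 − 9 = 8 completes the 17 across.
(2,1) = 12 − 7 = 5 completes the 12 across.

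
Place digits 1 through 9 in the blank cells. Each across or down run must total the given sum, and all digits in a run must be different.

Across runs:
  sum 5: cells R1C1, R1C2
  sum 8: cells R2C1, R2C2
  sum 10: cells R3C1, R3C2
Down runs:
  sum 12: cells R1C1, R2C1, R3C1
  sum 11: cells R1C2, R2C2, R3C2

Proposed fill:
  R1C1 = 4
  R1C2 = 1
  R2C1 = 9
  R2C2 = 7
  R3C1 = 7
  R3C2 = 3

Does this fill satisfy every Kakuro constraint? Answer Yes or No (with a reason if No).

No — the down run R1C1–R3C1 sums to 20, not 12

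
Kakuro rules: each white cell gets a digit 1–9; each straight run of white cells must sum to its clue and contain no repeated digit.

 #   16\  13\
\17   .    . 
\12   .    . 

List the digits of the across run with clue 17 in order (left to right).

9 8

17 in 2 cells must be {8,9}; 16 in 2 cells must be {7,9}.
The 17 across and the 16 down share only 9, so R1C1 = 9.
R1C2 = 17 − 9 = 8 completes the 17 across.
R2C1 = 16 − 9 = 7 completes the 16 down.
R2C2 = 12 − 7 = 5 completes the 12 across.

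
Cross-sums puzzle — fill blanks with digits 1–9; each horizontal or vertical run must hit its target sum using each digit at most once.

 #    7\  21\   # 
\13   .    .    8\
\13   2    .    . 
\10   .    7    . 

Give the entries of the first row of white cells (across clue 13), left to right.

4 9

7 in 3 cells must be {1,2,4}.
R1C1 = 4: the only remaining digit allowed by both the 13 across and the 7 down.
R1C2 = 13 − 4 = 9 completes the 13 across.
R2C2 = 21 − 16 = 5 completes the 21 down.
R2C3 = 13 − 7 = 6 completes the 13 across.
R3C1 = 7 − 6 = 1 completes the 7 down.
R3C3 = 10 − 8 = 2 completes the 10 across.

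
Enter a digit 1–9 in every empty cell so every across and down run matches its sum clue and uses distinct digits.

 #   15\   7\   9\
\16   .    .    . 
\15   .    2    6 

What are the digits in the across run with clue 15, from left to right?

R1C2 = 7 − 2 = 5 completes the 7 down.
R1C3 = 9 − 6 = 3 completes the 9 down.
R2C1 = 15 − 8 = 7 completes the 15 across.
R1C1 = 16 − 8 = 8 completes the 16 across.

7 2 6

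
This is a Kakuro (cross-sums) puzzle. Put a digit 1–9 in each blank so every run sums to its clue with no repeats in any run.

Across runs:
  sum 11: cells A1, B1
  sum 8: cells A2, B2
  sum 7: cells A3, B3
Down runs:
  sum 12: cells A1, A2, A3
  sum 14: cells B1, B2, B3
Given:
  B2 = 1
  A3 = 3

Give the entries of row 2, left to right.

7 1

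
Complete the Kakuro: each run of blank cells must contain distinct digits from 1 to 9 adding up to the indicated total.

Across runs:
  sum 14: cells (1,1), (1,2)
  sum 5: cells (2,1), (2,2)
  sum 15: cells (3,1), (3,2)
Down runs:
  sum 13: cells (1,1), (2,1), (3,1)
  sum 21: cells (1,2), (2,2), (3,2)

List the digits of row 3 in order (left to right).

7 8

The 5 across and the 21 down share only 4, so (2,2) = 4.
(2,1) = 5 − 4 = 1 completes the 5 across.
Nothing is forced directly, so branch on (1,2), whose candidates are 8 or 9. If (1,2) = 8: then (1,1) would have to be in {6} for the 14 across but in {3,4,5,7,8,9} for the 13 down — contradiction. So (1,2) = 9.
(1,1) = 14 − 9 = 5 completes the 14 across.
(3,1) = 13 − 6 = 7 completes the 13 down.
(3,2) = 15 − 7 = 8 completes the 15 across.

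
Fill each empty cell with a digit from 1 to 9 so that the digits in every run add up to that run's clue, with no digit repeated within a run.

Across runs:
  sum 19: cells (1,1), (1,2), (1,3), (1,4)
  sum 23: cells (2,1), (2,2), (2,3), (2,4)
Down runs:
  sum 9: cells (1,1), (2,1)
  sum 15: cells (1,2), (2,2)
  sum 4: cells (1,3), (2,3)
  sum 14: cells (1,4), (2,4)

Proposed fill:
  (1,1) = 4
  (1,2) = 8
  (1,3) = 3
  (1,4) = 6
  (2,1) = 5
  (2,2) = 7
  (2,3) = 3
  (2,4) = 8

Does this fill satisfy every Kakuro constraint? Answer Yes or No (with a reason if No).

No — the down run (1,3)–(2,3) sums to 6, not 4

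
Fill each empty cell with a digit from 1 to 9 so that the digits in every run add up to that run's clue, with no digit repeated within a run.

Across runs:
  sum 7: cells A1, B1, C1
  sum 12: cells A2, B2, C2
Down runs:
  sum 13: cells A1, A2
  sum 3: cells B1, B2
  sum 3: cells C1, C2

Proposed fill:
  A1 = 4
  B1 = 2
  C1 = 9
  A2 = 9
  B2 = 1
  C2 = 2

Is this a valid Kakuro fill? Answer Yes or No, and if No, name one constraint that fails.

No — the across run A1–C1 sums to 15, not 7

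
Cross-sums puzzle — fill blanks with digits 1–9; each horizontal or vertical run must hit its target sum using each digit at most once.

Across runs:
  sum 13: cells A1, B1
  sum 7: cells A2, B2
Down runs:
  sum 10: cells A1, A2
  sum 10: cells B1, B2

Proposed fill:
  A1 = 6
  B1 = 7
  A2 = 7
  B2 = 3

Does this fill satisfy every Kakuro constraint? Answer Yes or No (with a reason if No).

No — the across run A2–B2 sums to 10, not 7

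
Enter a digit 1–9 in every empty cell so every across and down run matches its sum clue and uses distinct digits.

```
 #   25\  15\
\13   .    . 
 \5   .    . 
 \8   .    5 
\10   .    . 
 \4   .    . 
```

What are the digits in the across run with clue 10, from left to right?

8 2

4 in 2 cells must be {1,3}; 15 in 5 cells must be {1,2,3,4,5}.
R1C2 = 4: the only remaining digit allowed by both the 13 across and the 15 down.
R3C1 = 8 − 5 = 3 completes the 8 across.
Given what's placed, R5C1 must be 1 to fit the 4 across and 25 down.
R5C2 = 4 − 1 = 3 completes the 4 across.
R1C1 = 13 − 4 = 9 completes the 13 across.
Given what's placed, R2C1 must be 4 to fit the 5 across and 25 down.
R2C2 = 5 − 4 = 1 completes the 5 across.
R4C1 = 25 − 17 = 8 completes the 25 down.
R4C2 = 10 − 8 = 2 completes the 10 across.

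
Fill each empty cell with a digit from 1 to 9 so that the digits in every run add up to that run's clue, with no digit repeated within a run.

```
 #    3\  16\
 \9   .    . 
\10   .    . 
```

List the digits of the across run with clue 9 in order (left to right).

3 in 2 cells must be {1,2}; 16 in 2 cells must be {7,9}.
The 9 across and the 16 down share only 7, so R1C2 = 7.
R2C2 = 16 − 7 = 9 completes the 16 down.
R1C1 = 9 − 7 = 2 completes the 9 across.
R2C1 = 10 − 9 = 1 completes the 10 across.

2 7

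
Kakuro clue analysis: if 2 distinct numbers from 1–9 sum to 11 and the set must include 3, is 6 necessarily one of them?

No

The only way to make 11 from 2 distinct digits under that restriction is {3,8}, which does not contain 6.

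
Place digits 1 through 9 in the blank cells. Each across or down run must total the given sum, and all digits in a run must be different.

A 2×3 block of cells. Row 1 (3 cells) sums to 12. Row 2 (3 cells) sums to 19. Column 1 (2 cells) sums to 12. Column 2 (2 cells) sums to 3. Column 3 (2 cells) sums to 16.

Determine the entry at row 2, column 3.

3 in 2 cells must be {1,2}; 16 in 2 cells must be {7,9}.
The 19 across and the 3 down share only 2, so (2,2) = 2.
Given what's placed, (2,3) must be 9 to fit the 19 across and 16 down.
(1,2) = 3 − 2 = 1 completes the 3 down.
(1,3) = 16 − 9 = 7 completes the 16 down.
(2,1) = 19 − 11 = 8 completes the 19 across.
(1,1) = 12 − 8 = 4 completes the 12 across.

9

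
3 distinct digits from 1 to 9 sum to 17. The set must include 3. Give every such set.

{3,5,9}; {3,6,8}

3 distinct digits from 1–9 sum between 6 and 24.
Keeping only sets containing 3.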